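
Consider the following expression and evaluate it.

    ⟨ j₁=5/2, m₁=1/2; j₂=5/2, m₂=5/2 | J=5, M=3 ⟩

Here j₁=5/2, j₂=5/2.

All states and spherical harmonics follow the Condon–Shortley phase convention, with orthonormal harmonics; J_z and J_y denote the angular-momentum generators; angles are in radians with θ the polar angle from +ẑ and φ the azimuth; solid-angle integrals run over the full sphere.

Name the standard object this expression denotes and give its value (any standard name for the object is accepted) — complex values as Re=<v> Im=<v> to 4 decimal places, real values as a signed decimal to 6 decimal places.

This is a Clebsch–Gordan (vector-coupling) coefficient.
√[11·0!5!5!/11! · 3!2!5!0!8!2!] = √(460800)
  +(−1)^0/∏(0,0,2,5,3,0)! = 1/1440  (running 1/1440)
⟨..|..⟩ = √(460800)·(1/1440) = +0.471405

Clebsch–Gordan coefficient, +√(2/9) ≈ +0.471405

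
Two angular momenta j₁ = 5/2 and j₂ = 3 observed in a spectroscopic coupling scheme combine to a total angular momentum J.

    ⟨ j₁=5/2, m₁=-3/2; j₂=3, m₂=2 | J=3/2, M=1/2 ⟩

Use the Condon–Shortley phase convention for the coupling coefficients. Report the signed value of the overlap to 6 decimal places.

triangle: 4!×1!×2!/8! = 48/40320
(j±m)!: 1!×4!×5!×1!×2!×1! = 5760
prefactor² = (2J+1)×Δ×N² = 192/7
  k=3: −1/(3!×1!×1!×2!×0!×0!) = -1/12
  k=4: +1/(4!×0!×0!×1!×1!×1!) = 1/24
Σ = -1/24  ⇒  CG² = 192/7×(-1/24)² = 1/21
CG = −√(1/21) = -0.218218

-0.218218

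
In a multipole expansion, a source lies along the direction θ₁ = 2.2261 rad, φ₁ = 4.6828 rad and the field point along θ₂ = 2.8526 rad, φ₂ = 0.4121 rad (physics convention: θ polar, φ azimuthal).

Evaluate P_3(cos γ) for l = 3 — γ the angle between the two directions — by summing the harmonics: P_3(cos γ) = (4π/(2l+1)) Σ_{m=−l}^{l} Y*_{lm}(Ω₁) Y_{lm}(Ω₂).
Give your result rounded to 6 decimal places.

-0.441595

Expand P_3 via completeness: Σ_{m} conj(Y_{3,m}) at Ω₁ times Y_{3,m} at Ω₂ —
  term(m=-3) = (0.001948, 0.000489)   from Y*(Ω₁)=(0.018435, 0.207133), Y(Ω₂)=(0.003170, -0.009122)
  term(m=-2) = (-0.019765, 0.024075)   from Y*(Ω₁)=(0.390825, -0.023155), Y(Ω₂)=(-0.054033, 0.058398)
  term(m=-1) = (-0.031066, -0.065700)   from Y*(Ω₁)=(-0.006495, -0.219459), Y(Ω₂)=(0.303296, -0.132580)
  term(m=+0) = (-0.148220, 0.000000)   from Y*(Ω₁)=(0.259970, -0.000000), Y(Ω₂)=(-0.570145, 0.000000)
  term(m=+1) = (-0.031066, 0.065700)   from Y*(Ω₁)=(0.006495, -0.219459), Y(Ω₂)=(-0.303296, -0.132580)
  term(m=+2) = (-0.019765, -0.024075)   from Y*(Ω₁)=(0.390825, 0.023155), Y(Ω₂)=(-0.054033, -0.058398)
  term(m=+3) = (0.001948, -0.000489)   from Y*(Ω₁)=(-0.018435, 0.207133), Y(Ω₂)=(-0.003170, -0.009122)
Accumulated sum (-0.245987, -0.000000); after 4π/(2l+1) scaling, (-0.441595, -0.000000) ⇒ P_3 = -0.441595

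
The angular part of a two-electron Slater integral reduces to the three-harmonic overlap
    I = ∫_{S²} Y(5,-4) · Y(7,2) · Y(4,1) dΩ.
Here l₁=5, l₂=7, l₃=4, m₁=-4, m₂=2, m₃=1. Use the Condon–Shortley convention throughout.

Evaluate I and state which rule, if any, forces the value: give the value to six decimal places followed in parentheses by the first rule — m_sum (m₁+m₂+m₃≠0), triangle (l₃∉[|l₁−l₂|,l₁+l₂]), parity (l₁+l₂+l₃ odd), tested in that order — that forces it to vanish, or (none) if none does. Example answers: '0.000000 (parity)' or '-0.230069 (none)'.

-4 + 2 + 1 = -1 ≠ 0: azimuthal integral kills it; I = 0

0.000000 (m_sum)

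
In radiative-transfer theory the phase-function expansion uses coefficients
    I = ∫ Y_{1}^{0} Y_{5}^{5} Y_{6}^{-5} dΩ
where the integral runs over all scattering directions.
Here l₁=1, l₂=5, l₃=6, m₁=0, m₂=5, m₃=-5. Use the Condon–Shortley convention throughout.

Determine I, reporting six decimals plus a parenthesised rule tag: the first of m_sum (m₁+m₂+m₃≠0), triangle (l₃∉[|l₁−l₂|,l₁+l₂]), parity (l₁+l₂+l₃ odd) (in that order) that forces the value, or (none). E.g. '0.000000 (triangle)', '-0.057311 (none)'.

Checks pass: Σm=0; 12 even; l₃=6∈[4,6].
(2·1+1)(2·5+1)(2·6+1) = 429
Δ: 0! 2! 10! / 13! → 1/858
sum: t=0:+1/14400 = 1/14400
3j²(1 5 6; 0 0 0) = Δ·Π!·Σ² = 6/143  (sign +1)
sum: t=0:+1/3628800 = 1/3628800
3j²(1 5 6; 0 5 -5) = Δ·Π!·Σ² = 1/78  (sign -1)
combine: 4πI² = 429·6/143·1/78 = 3/13
take √, sign -1: I = -0.13551395
No selection rule forces the value: the integral is nonzero (none).

-0.135514 (none)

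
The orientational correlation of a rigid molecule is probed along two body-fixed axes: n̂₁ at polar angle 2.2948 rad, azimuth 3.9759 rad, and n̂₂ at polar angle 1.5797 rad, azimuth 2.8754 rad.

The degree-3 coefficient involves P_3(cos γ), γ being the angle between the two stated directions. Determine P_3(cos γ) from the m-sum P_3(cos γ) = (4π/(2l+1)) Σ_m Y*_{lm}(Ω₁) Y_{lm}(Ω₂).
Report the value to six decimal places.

Term-by-term m-sum for l=3 (normalisation 4π/7 = 1.795196):
  term(m=-3) = -0.072249-0.011653i   from Y*(Ω₁)=+0.140847-0.104576i, Y(Ω₂)=-0.291073-0.298849i
  term(m=-2) = -0.002037+0.002793i   from Y*(Ω₁)=+0.037105-0.378117i, Y(Ω₂)=-0.007839-0.004618i
  term(m=-1) = -0.042310-0.083233i   from Y*(Ω₁)=-0.194142-0.214126i, Y(Ω₂)=+0.311662+0.084979i
  term(m=+0) = +0.001986+0.000000i   from Y*(Ω₁)=+0.199283-0.000000i, Y(Ω₂)=+0.009966+0.000000i
  term(m=+1) = -0.042310+0.083233i   from Y*(Ω₁)=+0.194142-0.214126i, Y(Ω₂)=-0.311662+0.084979i
  term(m=+2) = -0.002037-0.002793i   from Y*(Ω₁)=+0.037105+0.378117i, Y(Ω₂)=-0.007839+0.004618i
  term(m=+3) = -0.072249+0.011653i   from Y*(Ω₁)=-0.140847-0.104576i, Y(Ω₂)=+0.291073-0.298849i
Accumulated sum -0.231208+0.000000i; after 4π/(2l+1) scaling, -0.415063+0.000000i ⇒ P_3 = -0.415063

-0.415063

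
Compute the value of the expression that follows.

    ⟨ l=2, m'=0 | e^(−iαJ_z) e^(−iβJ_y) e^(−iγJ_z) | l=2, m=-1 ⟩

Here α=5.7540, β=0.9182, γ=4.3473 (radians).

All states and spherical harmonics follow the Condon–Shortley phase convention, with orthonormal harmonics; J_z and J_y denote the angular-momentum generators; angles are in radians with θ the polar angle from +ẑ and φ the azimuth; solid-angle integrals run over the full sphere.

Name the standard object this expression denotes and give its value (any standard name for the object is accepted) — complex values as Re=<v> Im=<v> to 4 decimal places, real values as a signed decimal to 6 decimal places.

This is a Wigner D-matrix element — the rotation-matrix element ⟨l m'| R(α,β,γ) |l m⟩ in the angular-momentum basis.
Split into d^2_{0,-1}(β=0.9182) × two z-phases.
c=cos(0.918200/2)=0.896452, s=sin(0.918200/2)=0.443141; N=√[2·2·1·6]=4.898979
k: max(0,(-1)−(0))=0 … min(2+(-1),2−(0))=1
  k=0: (−1)^1·4.8990/(2)·0.8965^3·0.4431^1 = -0.781985
  k=1: (−1)^2·4.8990/(2)·0.8965^1·0.4431^3 = +0.191086
d^2_{0,-1}(0.9182) = -0.781985 +0.191086 = -0.590899
Phases: e^{-i·(0)·5.7540}=+1.000000+0.000000i, e^{-i·(-1)·4.3473}=-0.357032-0.934092i ⇒ D=+0.210970+0.551954i

Wigner D-matrix element, Re=0.2110 Im=0.5520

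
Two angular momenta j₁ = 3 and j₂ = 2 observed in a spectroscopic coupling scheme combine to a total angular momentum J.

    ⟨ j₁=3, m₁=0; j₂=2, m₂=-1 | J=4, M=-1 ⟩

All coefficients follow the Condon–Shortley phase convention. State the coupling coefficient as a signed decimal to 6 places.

+0.462910  (= +√(3/14))

triangle: 1!×5!×3!/10! = 720/3628800
(j±m)!: 3!×3!×1!×3!×3!×5! = 155520
prefactor² = (2J+1)×Δ×N² = 1944/7
  k=0: +1/(0!×1!×3!×1!×2!×2!) = 1/24
  k=1: −1/(1!×0!×2!×0!×3!×3!) = -1/72
Σ = 1/36  ⇒  CG² = 1944/7×(1/36)² = 3/14
CG = +√(3/14) = +0.462910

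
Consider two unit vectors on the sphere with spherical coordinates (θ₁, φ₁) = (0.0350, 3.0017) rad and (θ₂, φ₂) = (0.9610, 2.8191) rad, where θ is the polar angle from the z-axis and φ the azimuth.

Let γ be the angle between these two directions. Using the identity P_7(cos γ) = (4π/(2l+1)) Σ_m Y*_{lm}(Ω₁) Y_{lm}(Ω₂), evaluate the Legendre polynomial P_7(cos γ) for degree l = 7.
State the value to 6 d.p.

0.322463

Summing Y*_{l m}(θ₁,φ₁)·Y_{l m}(θ₂,φ₂) over m ∈ [−7, 7]; prefactor 4π/(2·7+1) = 0.837758:
  m=-7: (-0.00000 + 0.00000j) × (0.07887 - 0.09621j) = 0.00000 + 0.00000j  (running Σ = 0.00000 + 0.00000j)
  m=-6: (0.00000 - 0.00000j) × (-0.11582 + 0.30386j) = 0.00000 + 0.00000j  (running Σ = 0.00000 + 0.00000j)
  m=-5: (-0.00000 + 0.00000j) × (0.01847 - 0.44297j) = 0.00000 + 0.00000j  (running Σ = 0.00000 + 0.00000j)
  m=-4: (0.00001 - 0.00001j) × (0.06648 + 0.23048j) = 0.00000 + 0.00000j  (running Σ = 0.00000 + 0.00000j)
  m=-3: (-0.00035 + 0.00015j) × (0.11287 + 0.16381j) = -0.00006 - 0.00004j  (running Σ = -0.00006 - 0.00004j)
  m=-2: (0.00879 - 0.00253j) × (-0.27405 - 0.20617j) = -0.00293 - 0.00112j  (running Σ = -0.00299 - 0.00116j)
  m=-1: (-0.14048 + 0.01978j) × (-0.05786 - 0.01933j) = 0.00851 + 0.00157j  (running Σ = 0.00552 + 0.00041j)
  m=0: (1.07389 + 0.00000j) × (0.34815 + 0.00000j) = 0.37388 + 0.00000j  (running Σ = 0.37939 + 0.00041j)
  m=1: (0.14048 + 0.01978j) × (0.05786 - 0.01933j) = 0.00851 - 0.00157j  (running Σ = 0.38790 - 0.00116j)
  m=2: (0.00879 + 0.00253j) × (-0.27405 + 0.20617j) = -0.00293 + 0.00112j  (running Σ = 0.38497 - 0.00004j)
  m=3: (0.00035 + 0.00015j) × (-0.11287 + 0.16381j) = -0.00006 + 0.00004j  (running Σ = 0.38491 + 0.00000j)
  m=4: (0.00001 + 0.00001j) × (0.06648 - 0.23048j) = 0.00000 - 0.00000j  (running Σ = 0.38491 + 0.00000j)
  m=5: (0.00000 + 0.00000j) × (-0.01847 - 0.44297j) = 0.00000 - 0.00000j  (running Σ = 0.38491 + 0.00000j)
  m=6: (0.00000 + 0.00000j) × (-0.11582 - 0.30386j) = 0.00000 - 0.00000j  (running Σ = 0.38491 + 0.00000j)
  m=7: (0.00000 + 0.00000j) × (-0.07887 - 0.09621j) = 0.00000 - 0.00000j  (running Σ = 0.38491 + 0.00000j)
Total Σ_m = 0.38491 + 0.00000j. Multiply by 0.837758: 0.32246 + 0.00000j. P_7(cos γ) = 0.322463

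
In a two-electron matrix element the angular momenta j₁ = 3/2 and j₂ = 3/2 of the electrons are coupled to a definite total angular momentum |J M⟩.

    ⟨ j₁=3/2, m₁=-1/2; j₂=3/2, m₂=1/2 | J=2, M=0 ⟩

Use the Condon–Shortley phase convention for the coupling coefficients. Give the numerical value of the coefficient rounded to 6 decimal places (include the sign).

−√(1/4) = -0.500000

√[5·1!2!2!/6! · 1!2!2!1!2!2!] = √(4/9)
  +(−1)^0/∏(0,1,2,2,0,0)! = 1/4  (running 1/4)
  +(−1)^1/∏(1,0,1,1,1,1)! = -1  (running -3/4)
⟨..|..⟩ = √(4/9)·(-3/4) = -0.500000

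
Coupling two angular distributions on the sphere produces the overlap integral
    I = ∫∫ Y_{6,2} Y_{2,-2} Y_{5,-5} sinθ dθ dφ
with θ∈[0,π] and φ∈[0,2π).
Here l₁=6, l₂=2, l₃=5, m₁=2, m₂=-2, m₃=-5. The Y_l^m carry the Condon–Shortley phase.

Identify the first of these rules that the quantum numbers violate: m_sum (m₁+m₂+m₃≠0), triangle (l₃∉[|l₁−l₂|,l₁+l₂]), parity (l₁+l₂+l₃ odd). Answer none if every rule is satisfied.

m_sum

azimuthal sum: 2 − 2 − 5 = -5  ✗
4 ≤ 5 ≤ 8 (triangle on l)
L = 6 + 2 + 5 = 13 (odd)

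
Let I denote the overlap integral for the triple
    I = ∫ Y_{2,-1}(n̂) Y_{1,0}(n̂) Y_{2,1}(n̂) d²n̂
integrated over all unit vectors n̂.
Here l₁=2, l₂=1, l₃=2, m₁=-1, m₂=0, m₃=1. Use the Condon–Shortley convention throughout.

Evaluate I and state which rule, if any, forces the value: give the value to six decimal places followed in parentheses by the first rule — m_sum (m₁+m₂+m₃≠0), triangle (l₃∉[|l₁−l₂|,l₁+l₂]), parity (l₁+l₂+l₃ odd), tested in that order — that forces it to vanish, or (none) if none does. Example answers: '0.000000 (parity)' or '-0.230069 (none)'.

Σlᵢ=5 odd — θ-integrand is odd under cosθ→−cosθ; I=0

0.000000 (parity)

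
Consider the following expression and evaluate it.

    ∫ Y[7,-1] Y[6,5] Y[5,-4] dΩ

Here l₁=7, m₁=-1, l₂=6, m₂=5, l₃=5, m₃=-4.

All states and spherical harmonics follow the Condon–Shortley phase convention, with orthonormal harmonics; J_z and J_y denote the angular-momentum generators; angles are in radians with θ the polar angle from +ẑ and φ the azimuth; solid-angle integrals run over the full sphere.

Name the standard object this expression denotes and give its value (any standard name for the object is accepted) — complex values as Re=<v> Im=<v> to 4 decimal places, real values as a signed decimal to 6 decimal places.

This is a Gaunt coefficient — the integral of a triple product of spherical harmonics over the sphere.
Rules hold: Σm=0, L=18 even, 1≤5≤13.
N = 15·13·11 = 2145
Δ = 8!·6!·4!/19! = 1/174594420
Racah Σ t=2..6: t=2:+1/4147200 t=3:−1/207360 t=4:+1/82944 t=5:−1/207360 t=6:+1/4147200 = 1/345600
⇒ 3j(7 6 5; 0 0 0)² = 420/46189, sgn -1
Racah Σ t=7..8: t=7:−1/14515200 t=8:+1/174182400 = -11/174182400
⇒ 3j(7 6 5; -1 5 -4)² = 121/12597, sgn +1
4πI² = N·(3j₀)²·(3jₘ)² = 254100/1356277
I = -1·√(0.187351/4π) = -0.12210212

Gaunt coefficient, -0.122102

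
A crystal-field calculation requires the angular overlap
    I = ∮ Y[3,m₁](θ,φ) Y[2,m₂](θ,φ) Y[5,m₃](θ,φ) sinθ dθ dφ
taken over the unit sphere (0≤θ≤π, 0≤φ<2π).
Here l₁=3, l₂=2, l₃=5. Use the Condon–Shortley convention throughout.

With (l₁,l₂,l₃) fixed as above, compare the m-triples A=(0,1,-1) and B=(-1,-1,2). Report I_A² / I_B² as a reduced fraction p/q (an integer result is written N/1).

16/21

Shared (l₁,l₂,l₃)=(3,2,5): N and (l;000)² cancel in I_A²/I_B².
A: Δ = 0!·6!·4!/11! = 1/2310; Racah Σ t=0..0: t=0:+1/216 = 1/216; ⇒ 3j(3 2 5; 0 1 -1)² = 8/231, sgn +1
B: Δ = 0!·6!·4!/11! = 1/2310; Racah Σ t=0..0: t=0:+1/288 = 1/288; ⇒ 3j(3 2 5; -1 -1 2)² = 1/22, sgn -1
I_A²/I_B² = (8/231)/(1/22) = 16/21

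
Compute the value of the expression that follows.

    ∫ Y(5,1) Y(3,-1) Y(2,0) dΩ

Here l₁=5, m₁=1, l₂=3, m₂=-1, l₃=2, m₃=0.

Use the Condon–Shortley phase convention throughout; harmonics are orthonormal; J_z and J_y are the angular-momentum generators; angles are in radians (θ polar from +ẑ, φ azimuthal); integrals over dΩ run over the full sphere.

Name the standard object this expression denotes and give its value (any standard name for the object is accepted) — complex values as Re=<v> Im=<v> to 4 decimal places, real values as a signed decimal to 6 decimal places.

Gaunt coefficient, -0.227318

This is a Gaunt coefficient — the integral of a triple product of spherical harmonics over the sphere.
Checks pass: Σm=0; 10 even; l₃=2∈[2,8].
(2·5+1)(2·3+1)(2·2+1) = 385
Δ: 6! 4! 0! / 11! → 1/2310
sum: t=3:−1/144 = -1/144
3j²(5 3 2; 0 0 0) = Δ·Π!·Σ² = 10/231  (sign -1)
sum: t=2:+1/192 = 1/192
3j²(5 3 2; 1 -1 0) = Δ·Π!·Σ² = 3/77  (sign +1)
combine: 4πI² = 385·10/231·3/77 = 50/77
take √, sign -1: I = -0.22731846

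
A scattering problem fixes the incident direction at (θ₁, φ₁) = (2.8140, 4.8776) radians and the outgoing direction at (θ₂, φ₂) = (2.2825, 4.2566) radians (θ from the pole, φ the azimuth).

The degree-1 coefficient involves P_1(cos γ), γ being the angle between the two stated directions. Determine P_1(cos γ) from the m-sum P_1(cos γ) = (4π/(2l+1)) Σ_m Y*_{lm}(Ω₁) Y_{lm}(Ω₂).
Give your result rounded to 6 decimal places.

Summing Y*_{l m}(θ₁,φ₁)·Y_{l m}(θ₂,φ₂) over m ∈ [−1, 1]; prefactor 4π/(2·1+1) = 4.188790:
  m=-1: (0.018283, -0.109654) × (-0.115160, 0.234917) = (0.023654, 0.016923)  (running Σ = (0.023654, 0.016923))
  m=0: (-0.462618, -0.000000) × (-0.319118, 0.000000) = (0.147630, 0.000000)  (running Σ = (0.171284, 0.016923))
  m=1: (-0.018283, -0.109654) × (0.115160, 0.234917) = (0.023654, -0.016923)  (running Σ = (0.194938, 0.000000))
Total Σ_m = (0.194938, 0.000000). Multiply by 4.188790: (0.816556, 0.000000). P_1(cos γ) = 0.816556

0.816556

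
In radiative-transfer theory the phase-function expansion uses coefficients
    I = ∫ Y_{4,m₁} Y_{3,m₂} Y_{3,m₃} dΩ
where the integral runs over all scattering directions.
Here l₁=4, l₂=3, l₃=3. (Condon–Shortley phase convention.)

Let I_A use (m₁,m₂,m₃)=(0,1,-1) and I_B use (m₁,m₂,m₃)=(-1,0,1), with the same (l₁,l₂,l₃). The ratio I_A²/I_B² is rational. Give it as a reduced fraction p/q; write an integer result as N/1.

Shared (l₁,l₂,l₃)=(4,3,3): N and (l;000)² cancel in I_A²/I_B².
A: Δ = 4!·4!·2!/11! = 1/34650; Racah Σ t=2..4: t=2:+1/32 t=3:−1/36 t=4:+1/1152 = 5/1152; ⇒ 3j(4 3 3; 0 1 -1)² = 1/1386, sgn +1
B: Δ = 4!·4!·2!/11! = 1/34650; Racah Σ t=1..3: t=1:−1/288 t=2:+1/24 t=3:−1/48 = 5/288; ⇒ 3j(4 3 3; -1 0 1)² = 5/462, sgn +1
I_A²/I_B² = (1/1386)/(5/462) = 1/15

1/15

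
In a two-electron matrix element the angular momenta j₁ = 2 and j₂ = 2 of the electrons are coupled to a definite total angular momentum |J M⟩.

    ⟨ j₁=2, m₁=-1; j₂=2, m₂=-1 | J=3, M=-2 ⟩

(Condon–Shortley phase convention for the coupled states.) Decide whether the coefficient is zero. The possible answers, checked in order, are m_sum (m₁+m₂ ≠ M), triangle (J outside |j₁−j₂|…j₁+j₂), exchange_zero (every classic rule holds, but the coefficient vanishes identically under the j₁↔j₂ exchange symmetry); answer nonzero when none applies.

exchange_zero

m-sum: m₁+m₂ = -1+(-1) = -2, M = -2  ✓
triangle: |j₁−j₂| = 0 ≤ J = 3 ≤ j₁+j₂ = 4  ✓
exchange: j₁=j₂ and m₁=m₂, and (−1)^(j₁+j₂−J) = (−1)^1 = −1 forces ⟨j₁m₁;j₂m₂|JM⟩ = −⟨j₂m₂;j₁m₁|JM⟩ = −⟨j₁m₁;j₂m₂|JM⟩ ⇒ the coefficient vanishes identically
Racah sum check: Σ_k collapses to 0 ⇒ CG = 0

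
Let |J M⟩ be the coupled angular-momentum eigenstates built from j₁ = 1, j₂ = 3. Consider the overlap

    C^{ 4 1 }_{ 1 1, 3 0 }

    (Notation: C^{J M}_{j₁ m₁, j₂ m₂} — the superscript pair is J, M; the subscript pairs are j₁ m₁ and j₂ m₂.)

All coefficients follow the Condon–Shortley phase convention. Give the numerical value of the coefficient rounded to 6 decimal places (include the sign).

+0.597614

triangle: 0!*2!*6!/9! = 1440/362880
(j±m)!: 2!*0!*3!*3!*5!*3! = 51840
prefactor² = (2J+1)*Δ*N² = 12960/7
  k=0: +1/(0!*0!*0!*3!*2!*3!) = 1/72
Σ = 1/72  ⇒  CG² = 12960/7*(1/72)² = 5/14
CG = +√(5/14) = +0.597614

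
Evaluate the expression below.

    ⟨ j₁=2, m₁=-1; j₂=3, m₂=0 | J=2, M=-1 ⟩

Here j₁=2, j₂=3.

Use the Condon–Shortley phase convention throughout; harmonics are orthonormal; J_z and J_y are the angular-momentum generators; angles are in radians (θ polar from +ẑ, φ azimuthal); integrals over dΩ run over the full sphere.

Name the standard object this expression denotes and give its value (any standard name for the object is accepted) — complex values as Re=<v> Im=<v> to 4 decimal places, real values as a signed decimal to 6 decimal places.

Clebsch–Gordan coefficient, +√(2/7) ≈ +0.534522

This is a Clebsch–Gordan (vector-coupling) coefficient.
j₁+j₂−J=3  J+j₁−j₂=1  J−j₁+j₂=3  j₁+j₂+J+1=8
(j₁±m₁, j₂±m₂, J±M) = (1,3,3,3,1,3)
P² = 81/14
sum k=2..3:
  [2] +1/4 = 1/4
  [3] −1/36 = -1/36
S = 2/9
C² = P²·S² = 2/7 ; C = +0.534522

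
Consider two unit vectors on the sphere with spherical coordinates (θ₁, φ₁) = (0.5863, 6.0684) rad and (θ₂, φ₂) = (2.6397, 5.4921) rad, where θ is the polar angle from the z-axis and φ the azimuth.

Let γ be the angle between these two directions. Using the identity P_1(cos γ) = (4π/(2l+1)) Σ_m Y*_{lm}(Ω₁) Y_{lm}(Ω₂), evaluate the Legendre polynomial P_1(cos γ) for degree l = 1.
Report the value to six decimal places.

-0.507079

Term-by-term m-sum for l=1 (normalisation 4π/3 = 4.188790):
  term(m=-1) = 0.02664 + 0.01731j   from Y*(Ω₁)=0.18676 - 0.04074j, Y(Ω₂)=0.11686 + 0.11820j
  term(m=+0) = -0.17434 + 0.00000j   from Y*(Ω₁)=0.40700 + 0.00000j, Y(Ω₂)=-0.42834 + 0.00000j
  term(m=+1) = 0.02664 - 0.01731j   from Y*(Ω₁)=-0.18676 - 0.04074j, Y(Ω₂)=-0.11686 + 0.11820j
Total Σ_m = -0.12106 + 0.00000j. Multiply by 4.188790: -0.50708 + 0.00000j. P_1(cos γ) = -0.507079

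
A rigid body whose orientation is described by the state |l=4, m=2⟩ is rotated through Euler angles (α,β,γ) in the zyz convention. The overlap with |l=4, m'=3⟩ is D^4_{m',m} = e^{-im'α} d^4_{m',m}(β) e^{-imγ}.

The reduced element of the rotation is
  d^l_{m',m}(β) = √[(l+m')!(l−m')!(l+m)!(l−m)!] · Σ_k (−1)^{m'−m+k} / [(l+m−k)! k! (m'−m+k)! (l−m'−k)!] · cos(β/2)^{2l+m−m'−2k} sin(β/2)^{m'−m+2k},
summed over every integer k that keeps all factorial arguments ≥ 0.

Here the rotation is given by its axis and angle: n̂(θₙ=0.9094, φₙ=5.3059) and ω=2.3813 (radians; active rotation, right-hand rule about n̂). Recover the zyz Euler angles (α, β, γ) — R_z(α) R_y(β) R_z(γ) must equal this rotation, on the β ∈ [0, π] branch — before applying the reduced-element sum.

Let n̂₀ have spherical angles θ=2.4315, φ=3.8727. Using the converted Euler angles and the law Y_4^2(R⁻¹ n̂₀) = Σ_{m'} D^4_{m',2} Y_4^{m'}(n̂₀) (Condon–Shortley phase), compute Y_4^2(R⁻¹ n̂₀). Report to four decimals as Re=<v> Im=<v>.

Axis–angle → zyz. n̂ = (sinθₙcosφₙ, sinθₙsinφₙ, cosθₙ) = (+0.441344, -0.654179, +0.614219), ω = 2.3813.
R = I cosω + sinω [n̂]ₓ + (1−cosω) n̂n̂ᵀ gives
  R = [-0.388703, -0.921212, +0.016700; -0.074654, +0.013423, -0.997119; +0.918334, -0.388830, -0.073989]
β = atan2(√(R₁₃²+R₂₃²), R₃₃) = 1.644853; α = atan2(R₂₃, R₁₃) mod 2π = 4.729136; γ = atan2(R₃₂, −R₃₁) mod 2π = 3.542114
Need the full column D^4_{m',2} for m'=−4..4 at α=4.7291, β=1.6449, γ=3.5421.
cos(β/2)=0.680445, sin(β/2)=0.732799
d^4_{-4,2}: single k=6 term ⇒ +0.379381;  D = +0.281677-0.254142i
d^4_{-3,2}: k∈[5..6] ⇒ +0.747290 -0.288903 = +0.458387;  D = +0.312723+0.335146i
d^4_{-2,2}: k∈[4..6] ⇒ +0.927264 -0.860354 +0.083153 = +0.150063;  D = -0.107987+0.104200i
d^4_{-1,2}: k∈[3..5] ⇒ +0.811773 -1.412246 +0.327585 = -0.272887;  D = +0.192747+0.193173i
d^4_{0,2}: k∈[2..4] ⇒ +0.505649 -1.563875 +0.680170 = -0.378056;  D = -0.263111+0.271475i
d^4_{1,2}: k∈[1..3] ⇒ +0.209977 -1.217660 +0.941497 = -0.066186;  D = -0.048292-0.045260i
d^4_{2,2}: k∈[0..2] ⇒ +0.045956 -0.639601 +0.927264 = +0.333619;  D = -0.224032+0.247207i
d^4_{3,2}: k∈[0..1] ⇒ -0.185182 +0.644325 = +0.459143;  D = -0.345334-0.302584i
d^4_{4,2}: single k=0 term ⇒ +0.282037;  D = +0.182290-0.215211i
Y_4^{m'}(θ=2.4315,φ=3.8727) and Σ D·Y over m':
  (+0.2817-0.2541i)·(-0.0780-0.0172i)  (+0.3127+0.3351i)·(-0.1533-0.2136i)  (-0.1080+0.1042i)·(+0.0466-0.4275i)  (+0.1927+0.1932i)·(+0.1785-0.1601i)  (-0.2631+0.2715i)·(-0.2833+0.0000i)  (-0.0483-0.0453i)·(-0.1785-0.1601i)  (-0.2240+0.2472i)·(+0.0466+0.4275i)  (-0.3453-0.3026i)·(+0.1533-0.2136i)  (+0.1823-0.2152i)·(-0.0780+0.0172i)
Y_4^2(R⁻¹ n̂) = -0.066206-0.146604i

Re=-0.0662 Im=-0.1466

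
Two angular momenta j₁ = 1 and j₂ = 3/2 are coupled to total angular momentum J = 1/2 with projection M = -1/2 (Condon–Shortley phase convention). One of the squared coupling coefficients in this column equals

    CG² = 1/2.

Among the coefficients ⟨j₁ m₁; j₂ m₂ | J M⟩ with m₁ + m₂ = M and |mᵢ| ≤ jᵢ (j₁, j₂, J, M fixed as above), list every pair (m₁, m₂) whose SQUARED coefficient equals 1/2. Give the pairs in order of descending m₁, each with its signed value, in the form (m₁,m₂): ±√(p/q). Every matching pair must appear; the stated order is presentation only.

(1,-3/2): +√(1/2)

Admissible pairs with m₁+m₂ = M = -1/2: (-1,1/2), (0,-1/2), (1,-3/2)
  (m₁,m₂)=(1,-3/2): CG² = 1/2, CG = +√(1/2)   ← matches the target
  (m₁,m₂)=(0,-1/2): CG² = 1/3, CG = −√(1/3)
  (m₁,m₂)=(-1,1/2): CG² = 1/6, CG = +√(1/6)
Pairs with CG² = 1/2: (1,-3/2): +√(1/2)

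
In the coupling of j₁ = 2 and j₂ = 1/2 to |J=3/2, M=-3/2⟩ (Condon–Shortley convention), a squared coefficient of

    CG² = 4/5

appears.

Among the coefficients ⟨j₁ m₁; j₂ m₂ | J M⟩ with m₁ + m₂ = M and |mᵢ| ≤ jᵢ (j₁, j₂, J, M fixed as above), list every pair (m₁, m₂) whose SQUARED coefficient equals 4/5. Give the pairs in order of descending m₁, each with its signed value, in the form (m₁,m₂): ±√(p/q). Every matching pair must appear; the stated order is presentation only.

Admissible pairs with m₁+m₂ = M = -3/2: (-2,1/2), (-1,-1/2)
  (m₁,m₂)=(-1,-1/2): CG² = 1/5, CG = +√(1/5)
  (m₁,m₂)=(-2,1/2): CG² = 4/5, CG = −√(4/5)   ← matches the target
Pairs with CG² = 4/5: (-2,1/2): −√(4/5)

(-2,1/2): −√(4/5)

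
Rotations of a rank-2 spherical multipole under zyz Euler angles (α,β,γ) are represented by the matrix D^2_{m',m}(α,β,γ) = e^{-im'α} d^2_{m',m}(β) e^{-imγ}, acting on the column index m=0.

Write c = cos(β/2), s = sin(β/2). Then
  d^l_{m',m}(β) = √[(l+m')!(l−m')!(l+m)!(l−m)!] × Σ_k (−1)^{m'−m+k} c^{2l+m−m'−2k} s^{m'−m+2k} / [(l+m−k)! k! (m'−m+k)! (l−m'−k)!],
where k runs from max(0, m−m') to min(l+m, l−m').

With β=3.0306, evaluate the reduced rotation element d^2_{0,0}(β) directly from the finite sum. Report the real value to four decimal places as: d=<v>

d^2_{0,0}(β=3.0306) via the finite sum:
Half-angle: c=0.055468, s=0.998460. N=√(2·2·2·2)=4.000000
Admissible k: 0..2 (factorial args all ≥0)
  k=0: (−1)^0·4.0000/(4)·0.0555^4·0.9985^0 = +0.000009
  k=1: (−1)^1·4.0000/(1)·0.0555^2·0.9985^2 = -0.012269
  k=2: (−1)^2·4.0000/(4)·0.0555^0·0.9985^4 = +0.993856
d^2_{0,0}(3.0306) = +0.000009 -0.012269 +0.993856 = +0.981597

d=0.9816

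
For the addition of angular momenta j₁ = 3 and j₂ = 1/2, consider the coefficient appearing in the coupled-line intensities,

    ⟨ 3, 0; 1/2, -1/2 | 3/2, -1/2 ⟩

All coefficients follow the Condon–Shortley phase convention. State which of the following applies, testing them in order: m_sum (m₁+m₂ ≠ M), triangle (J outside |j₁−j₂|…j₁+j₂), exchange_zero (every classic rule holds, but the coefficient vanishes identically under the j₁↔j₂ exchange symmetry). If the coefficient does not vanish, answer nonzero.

triangle

m-sum: m₁+m₂ = 0+(-1/2) = -1/2, M = -1/2  ✓
triangle: need |j₁−j₂| ≤ J ≤ j₁+j₂, i.e. J ∈ [5/2, 7/2]; J = 3/2 is outside ✗ ⇒ coefficient is 0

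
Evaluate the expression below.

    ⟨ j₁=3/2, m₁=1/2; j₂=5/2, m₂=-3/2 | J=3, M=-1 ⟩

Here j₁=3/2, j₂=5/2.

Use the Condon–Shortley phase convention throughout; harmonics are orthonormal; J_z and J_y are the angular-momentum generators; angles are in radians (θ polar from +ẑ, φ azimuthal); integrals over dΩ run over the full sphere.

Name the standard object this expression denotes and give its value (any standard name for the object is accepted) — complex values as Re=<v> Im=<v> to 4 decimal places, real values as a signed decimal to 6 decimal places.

This is a Clebsch–Gordan (vector-coupling) coefficient.
√[7·1!2!4!/8! · 2!1!1!4!2!4!] = √(96/5)
  +(−1)^0/∏(0,1,1,1,1,3)! = 1/6  (running 1/6)
  +(−1)^1/∏(1,0,0,0,2,4)! = -1/48  (running 7/48)
⟨..|..⟩ = √(96/5)·(7/48) = +0.639010

Clebsch–Gordan coefficient, +√(49/120) ≈ +0.639010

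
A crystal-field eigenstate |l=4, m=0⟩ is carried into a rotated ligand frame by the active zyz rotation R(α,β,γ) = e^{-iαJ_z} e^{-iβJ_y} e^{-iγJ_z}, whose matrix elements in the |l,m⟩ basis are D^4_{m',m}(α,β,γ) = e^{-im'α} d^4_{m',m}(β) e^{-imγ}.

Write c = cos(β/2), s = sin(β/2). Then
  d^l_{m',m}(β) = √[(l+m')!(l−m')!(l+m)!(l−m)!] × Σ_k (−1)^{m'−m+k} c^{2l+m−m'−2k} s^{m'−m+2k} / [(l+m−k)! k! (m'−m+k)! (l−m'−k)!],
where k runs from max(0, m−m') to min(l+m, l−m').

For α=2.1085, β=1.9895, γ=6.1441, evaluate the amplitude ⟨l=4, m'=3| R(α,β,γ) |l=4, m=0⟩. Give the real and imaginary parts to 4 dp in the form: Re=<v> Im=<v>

Split into d^4_{3,0}(β=1.9895) × two z-phases.
c=cos(1.989500/2)=0.544713, s=sin(1.989500/2)=0.838623; N=√[5040·1·24·24]=1703.830978
k: max(0,(0)−(3))=0 … min(4+(0),4−(3))=1
  k=0: (−1)^3·1703.8310/(144)·0.5447^5·0.8386^3 = -0.334658
  k=1: (−1)^4·1703.8310/(144)·0.5447^3·0.8386^5 = +0.793231
d^4_{3,0}(1.9895) = -0.334658 +0.793231 = +0.458573
Attach z-rotation phases: D = e^{-i(3)(2.1085)}·(+0.458573)·e^{-i(0)(6.1441)} = +0.458162-0.019399i

Re=0.4582 Im=-0.0194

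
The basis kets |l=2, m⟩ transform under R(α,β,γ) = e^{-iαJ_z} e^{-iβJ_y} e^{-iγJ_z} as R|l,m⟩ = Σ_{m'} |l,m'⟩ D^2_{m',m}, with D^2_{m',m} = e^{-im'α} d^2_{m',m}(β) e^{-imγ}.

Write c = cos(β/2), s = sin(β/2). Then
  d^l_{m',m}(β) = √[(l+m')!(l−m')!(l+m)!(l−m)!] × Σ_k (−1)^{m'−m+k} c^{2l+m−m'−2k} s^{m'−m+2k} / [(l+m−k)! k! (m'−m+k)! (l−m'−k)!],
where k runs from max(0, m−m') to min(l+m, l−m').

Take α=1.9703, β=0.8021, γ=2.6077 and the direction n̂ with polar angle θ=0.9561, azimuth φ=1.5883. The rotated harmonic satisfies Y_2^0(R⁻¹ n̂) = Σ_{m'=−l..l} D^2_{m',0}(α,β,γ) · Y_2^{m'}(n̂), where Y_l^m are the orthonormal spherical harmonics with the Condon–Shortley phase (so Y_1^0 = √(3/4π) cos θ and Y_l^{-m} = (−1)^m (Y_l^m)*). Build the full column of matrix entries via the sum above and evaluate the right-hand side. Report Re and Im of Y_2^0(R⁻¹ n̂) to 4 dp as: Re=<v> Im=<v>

Re=0.5311 Im=0.0000

Need the full column D^2_{m',0} for m'=−2..2 at α=1.9703, β=0.8021, γ=2.6077.
cos(β/2)=0.920652, sin(β/2)=0.390385
d^2_{-2,0}: single k=2 term ⇒ +0.316412;  D = -0.220672-0.226761i
d^2_{-1,0}: k∈[1..2] ⇒ +0.746199 -0.134169 = +0.612031;  D = -0.238056+0.563836i
d^2_{0,0}: k∈[0..2] ⇒ +0.718425 -0.516699 +0.023226 = +0.224952;  D = +0.224952+0.000000i
d^2_{1,0}: k∈[0..1] ⇒ -0.746199 +0.134169 = -0.612031;  D = +0.238056+0.563836i
d^2_{2,0}: single k=0 term ⇒ +0.316412;  D = -0.220672+0.226761i
Y_2^{m'}(θ=0.9561,φ=1.5883) and Σ D·Y over m':
  (-0.2207-0.2268i)·(-0.2576+0.0090i)  (-0.2381+0.5638i)·(-0.0064-0.3639i)  (+0.2250+0.0000i)·(-0.0007+0.0000i)  (+0.2381+0.5638i)·(+0.0064-0.3639i)  (-0.2207+0.2268i)·(-0.2576-0.0090i)
Y_2^0(R⁻¹ n̂) = +0.531065+0.000000i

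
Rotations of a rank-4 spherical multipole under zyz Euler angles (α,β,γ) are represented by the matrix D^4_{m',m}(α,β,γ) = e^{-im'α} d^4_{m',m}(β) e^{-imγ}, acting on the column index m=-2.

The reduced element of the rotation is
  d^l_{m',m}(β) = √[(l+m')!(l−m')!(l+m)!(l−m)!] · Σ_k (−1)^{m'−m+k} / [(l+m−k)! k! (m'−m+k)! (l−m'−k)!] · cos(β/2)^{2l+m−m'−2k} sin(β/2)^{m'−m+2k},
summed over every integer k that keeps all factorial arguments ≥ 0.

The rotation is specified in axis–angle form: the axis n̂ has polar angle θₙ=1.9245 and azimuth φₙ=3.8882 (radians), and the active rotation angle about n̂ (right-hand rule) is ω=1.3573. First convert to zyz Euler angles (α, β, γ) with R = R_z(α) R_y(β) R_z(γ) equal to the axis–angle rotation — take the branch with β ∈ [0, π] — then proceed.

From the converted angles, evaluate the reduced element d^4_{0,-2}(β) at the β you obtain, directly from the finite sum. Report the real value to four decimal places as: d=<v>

Axis–angle → zyz. n̂ = (sinθₙcosφₙ, sinθₙsinφₙ, cosθₙ) = (-0.688560, -0.637110, -0.346375), ω = 1.3573.
R = I cosω + sinω [n̂]ₓ + (1−cosω) n̂n̂ᵀ gives
  R = [+0.585539, +0.684251, -0.434679; +0.007230, +0.531784, +0.846849; +0.810612, -0.499005, +0.306433]
β = atan2(√(R₁₃²+R₂₃²), R₃₃) = 1.259352; α = atan2(R₂₃, R₁₃) mod 2π = 2.045019; γ = atan2(R₃₂, −R₃₁) mod 2π = 3.693397
d^4_{0,-2}(β=1.2594) via the finite sum:
With c≡cos(β/2)=0.808218 and s≡sin(β/2)=0.588883, N=[24·24·2·720]^{1/2}=910.735966
k: max(0,(-2)−(0))=0 … min(4+(-2),4−(0))=2
  k=0: (−1)^2·910.7360/(96)·0.8082^6·0.5889^2 = +0.916962
  k=1: (−1)^3·910.7360/(36)·0.8082^4·0.5889^4 = -1.298138
  k=2: (−1)^4·910.7360/(96)·0.8082^2·0.5889^6 = +0.258436
d^4_{0,-2}(1.2594) = +0.916962 -1.298138 +0.258436 = -0.122740

d=-0.1227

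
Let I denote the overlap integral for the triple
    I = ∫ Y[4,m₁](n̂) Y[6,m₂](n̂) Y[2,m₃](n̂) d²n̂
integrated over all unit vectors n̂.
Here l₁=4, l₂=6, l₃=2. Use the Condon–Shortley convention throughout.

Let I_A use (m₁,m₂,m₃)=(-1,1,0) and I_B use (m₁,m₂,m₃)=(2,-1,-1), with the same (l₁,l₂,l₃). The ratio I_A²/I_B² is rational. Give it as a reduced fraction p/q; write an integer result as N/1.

3/1

Same 4,6,2: normalisation and zero-m 3j drop out of the ratio.
A: Δ: 8! 0! 4! / 13! → 1/6435; sum: t=5:−1/2880 = -1/2880; 3j²(4 6 2; -1 1 0) = Δ·Π!·Σ² = 14/429  (sign -1)
B: Δ: 8! 0! 4! / 13! → 1/6435; sum: t=2:+1/8640 = 1/8640; 3j²(4 6 2; 2 -1 -1) = Δ·Π!·Σ² = 14/1287  (sign -1)
I_A²/I_B² = (14/429)/(14/1287) = 3/1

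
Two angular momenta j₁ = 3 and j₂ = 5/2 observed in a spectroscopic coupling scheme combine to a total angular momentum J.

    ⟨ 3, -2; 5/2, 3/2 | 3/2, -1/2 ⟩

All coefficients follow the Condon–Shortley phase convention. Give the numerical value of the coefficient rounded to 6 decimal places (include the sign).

−√(1/21) = -0.218218

√[4·4!2!1!/8! · 1!5!4!1!1!2!] = √(192/7)
  +(−1)^3/∏(3,1,2,1,0,0)! = -1/12  (running -1/12)
  +(−1)^4/∏(4,0,1,0,1,1)! = 1/24  (running -1/24)
⟨..|..⟩ = √(192/7)·(-1/24) = -0.218218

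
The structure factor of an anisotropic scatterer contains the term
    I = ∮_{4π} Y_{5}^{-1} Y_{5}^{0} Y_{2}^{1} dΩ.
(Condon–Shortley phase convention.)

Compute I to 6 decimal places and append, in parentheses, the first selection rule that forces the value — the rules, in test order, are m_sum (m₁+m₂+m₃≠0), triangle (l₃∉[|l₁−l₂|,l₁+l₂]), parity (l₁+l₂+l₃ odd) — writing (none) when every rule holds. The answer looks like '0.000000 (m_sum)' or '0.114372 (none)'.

-0.036166 (none)

Checks pass: Σm=0; 12 even; l₃=2∈[0,10].
(2·5+1)(2·5+1)(2·2+1) = 605
Δ: 8! 2! 2! / 13! → 1/38610
sum: t=3:−1/2880 t=4:+1/576 t=5:−1/2880 = 1/960
3j²(5 5 2; 0 0 0) = Δ·Π!·Σ² = 10/429  (sign +1)
sum: t=4:+1/1152 t=5:−1/1440 = 1/5760
3j²(5 5 2; -1 0 1) = Δ·Π!·Σ² = 1/858  (sign -1)
combine: 4πI² = 605·10/429·1/858 = 25/1521
take √, sign -1: I = -0.03616600
No selection rule forces the value: the integral is nonzero (none).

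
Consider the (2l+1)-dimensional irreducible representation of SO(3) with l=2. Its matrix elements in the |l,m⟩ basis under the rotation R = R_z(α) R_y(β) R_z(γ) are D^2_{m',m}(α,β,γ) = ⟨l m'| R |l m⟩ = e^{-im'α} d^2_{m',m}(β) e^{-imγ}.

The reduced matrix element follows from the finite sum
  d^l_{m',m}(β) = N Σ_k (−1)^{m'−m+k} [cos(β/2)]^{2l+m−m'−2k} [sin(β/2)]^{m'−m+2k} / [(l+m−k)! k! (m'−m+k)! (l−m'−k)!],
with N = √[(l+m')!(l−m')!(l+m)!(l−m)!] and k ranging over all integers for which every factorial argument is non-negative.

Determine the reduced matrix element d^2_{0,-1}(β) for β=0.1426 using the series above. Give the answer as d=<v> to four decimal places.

d=-0.1723

d^2_{0,-1}(β=0.1426) via the finite sum:
c=cos(0.142600/2)=0.997459, s=sin(0.142600/2)=0.071240; N=√[2·2·1·6]=4.898979
The bounds max(0,m−m')=0 and min(l+m,l−m')=1 give 2 terms
  k=0: (−1)^1·4.8990/(2)·0.9975^3·0.0712^1 = -0.173174
  k=1: (−1)^2·4.8990/(2)·0.9975^1·0.0712^3 = +0.000883
d^2_{0,-1}(0.1426) = -0.173174 +0.000883 = -0.172291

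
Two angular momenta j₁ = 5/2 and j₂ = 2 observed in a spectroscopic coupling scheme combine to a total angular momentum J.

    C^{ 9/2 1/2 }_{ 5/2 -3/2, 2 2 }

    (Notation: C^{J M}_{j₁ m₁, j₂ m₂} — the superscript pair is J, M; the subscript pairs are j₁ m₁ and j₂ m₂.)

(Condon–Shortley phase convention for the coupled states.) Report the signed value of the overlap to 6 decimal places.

√[10·0!5!4!/10! · 1!4!4!0!5!4!] = √(92160/7)
  +(−1)^0/∏(0,0,4,4,1,0)! = 1/576  (running 1/576)
⟨..|..⟩ = √(92160/7)·(1/576) = +0.199205

+√(5/126) = +0.199205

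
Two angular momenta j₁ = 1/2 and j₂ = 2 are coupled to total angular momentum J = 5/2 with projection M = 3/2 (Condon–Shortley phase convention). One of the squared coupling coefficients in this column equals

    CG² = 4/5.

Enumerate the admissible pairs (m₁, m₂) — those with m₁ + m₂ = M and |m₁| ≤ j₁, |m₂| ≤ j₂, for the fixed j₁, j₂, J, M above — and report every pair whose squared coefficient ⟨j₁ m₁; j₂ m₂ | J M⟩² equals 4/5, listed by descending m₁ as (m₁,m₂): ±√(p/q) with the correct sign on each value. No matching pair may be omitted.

Admissible pairs with m₁+m₂ = M = 3/2: (-1/2,2), (1/2,1)
  (m₁,m₂)=(1/2,1): CG² = 4/5, CG = +√(4/5)   ← matches the target
  (m₁,m₂)=(-1/2,2): CG² = 1/5, CG = +√(1/5)
Pairs with CG² = 4/5: (1/2,1): +√(4/5)

(1/2,1): +√(4/5)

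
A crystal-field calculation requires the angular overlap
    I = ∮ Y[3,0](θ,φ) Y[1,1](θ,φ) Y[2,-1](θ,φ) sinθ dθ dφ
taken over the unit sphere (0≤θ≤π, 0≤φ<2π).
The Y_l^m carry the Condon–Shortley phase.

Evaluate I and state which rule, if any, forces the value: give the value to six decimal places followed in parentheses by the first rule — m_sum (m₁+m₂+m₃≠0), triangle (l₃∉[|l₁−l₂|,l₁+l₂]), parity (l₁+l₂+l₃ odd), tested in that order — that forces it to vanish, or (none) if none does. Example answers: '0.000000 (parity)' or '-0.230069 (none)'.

m-sum 0 ✓  L=6 even ✓  2≤2≤4 ✓
Π(2lᵢ+1) = 7×3×5 = 105
triangle coeff Δ(3,1,2) = 1/105
Σ_t [1,1]: t=1:−1/4 = -1/4
(3j)²=3/35 [(3 1 2; 0 0 0)], sign=-1
Σ_t [2,2]: t=2:+1/12 = 1/12
(3j)²=1/35 [(3 1 2; 0 1 -1)], sign=-1
⇒ 4πI² = 9/35
I = (+1)√(9/35/(4π)) = 0.14304817
No selection rule forces the value: the integral is nonzero (none).

0.143048 (none)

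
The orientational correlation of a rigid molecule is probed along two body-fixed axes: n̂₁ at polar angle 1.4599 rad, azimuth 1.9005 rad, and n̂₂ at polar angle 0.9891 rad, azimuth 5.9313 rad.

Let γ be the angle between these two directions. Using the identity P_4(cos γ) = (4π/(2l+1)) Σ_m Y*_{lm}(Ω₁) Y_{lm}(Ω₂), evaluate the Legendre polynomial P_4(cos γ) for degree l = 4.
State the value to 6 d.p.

Expand P_4 via completeness: Σ_{m} conj(Y_{4,m}) at Ω₁ times Y_{4,m} at Ω₂ —
  term(m=-4) = -0.085206+0.037565i   from Y*(Ω₁)=+0.107648+0.418124i, Y(Ω₂)=+0.035054+0.212806i
  term(m=-3) = +0.048536+0.024898i   from Y*(Ω₁)=+0.113620-0.074714i, Y(Ω₂)=+0.197627+0.349086i
  term(m=-2) = +0.016189+0.076851i   from Y*(Ω₁)=+0.238764+0.185080i, Y(Ω₂)=+0.198205+0.168228i
  term(m=-1) = -0.018401+0.022680i   from Y*(Ω₁)=+0.049096-0.143475i, Y(Ω₂)=-0.180795-0.066382i
  term(m=+0) = -0.084626+0.000000i   from Y*(Ω₁)=+0.279043-0.000000i, Y(Ω₂)=-0.303272+0.000000i
  term(m=+1) = -0.018401-0.022680i   from Y*(Ω₁)=-0.049096-0.143475i, Y(Ω₂)=+0.180795-0.066382i
  term(m=+2) = +0.016189-0.076851i   from Y*(Ω₁)=+0.238764-0.185080i, Y(Ω₂)=+0.198205-0.168228i
  term(m=+3) = +0.048536-0.024898i   from Y*(Ω₁)=-0.113620-0.074714i, Y(Ω₂)=-0.197627+0.349086i
  term(m=+4) = -0.085206-0.037565i   from Y*(Ω₁)=+0.107648-0.418124i, Y(Ω₂)=+0.035054-0.212806i
Total Σ_m = -0.162389+0.000000i. Multiply by 1.396263: -0.226738+0.000000i. P_4(cos γ) = -0.226738

-0.226738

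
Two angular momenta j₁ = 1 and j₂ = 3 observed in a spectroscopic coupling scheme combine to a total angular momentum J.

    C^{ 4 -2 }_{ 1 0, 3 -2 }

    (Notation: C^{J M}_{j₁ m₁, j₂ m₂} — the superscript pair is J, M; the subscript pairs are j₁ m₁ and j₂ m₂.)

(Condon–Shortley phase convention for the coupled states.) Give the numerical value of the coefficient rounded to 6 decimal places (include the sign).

j₁+j₂−J=0  J+j₁−j₂=2  J−j₁+j₂=6  j₁+j₂+J+1=9
(j₁±m₁, j₂±m₂, J±M) = (1,1,1,5,2,6)
P² = 43200/7
sum k=0..0:
  [0] +1/120 = 1/120
S = 1/120
C² = P²·S² = 3/7 ; C = +0.654654

+0.654654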